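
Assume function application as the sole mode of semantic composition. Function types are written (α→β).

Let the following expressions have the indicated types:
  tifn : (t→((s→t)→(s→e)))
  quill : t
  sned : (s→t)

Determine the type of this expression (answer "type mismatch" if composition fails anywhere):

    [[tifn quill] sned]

[tifn quill] — tifn of type (t→((s→t)→(s→e))) combines with quill of type t: type ((s→t)→(s→e)).
[[tifn quill] sned] — [tifn quill] of type ((s→t)→(s→e)) combines with sned of type (s→t): type (s→e).

(s→e)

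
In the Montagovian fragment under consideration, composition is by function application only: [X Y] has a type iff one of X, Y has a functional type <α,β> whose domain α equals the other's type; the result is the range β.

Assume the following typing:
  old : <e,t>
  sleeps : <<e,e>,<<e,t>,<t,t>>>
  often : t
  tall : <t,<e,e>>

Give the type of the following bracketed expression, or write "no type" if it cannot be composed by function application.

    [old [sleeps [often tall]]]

[often tall]: <t,<e,e>> applied to t yields <e,e>.
[sleeps [often tall]]: <<e,e>,<<e,t>,<t,t>>> applied to <e,e> yields <<e,t>,<t,t>>.
[old [sleeps [often tall]]]: <<e,t>,<t,t>> applied to <e,t> yields <t,t>.

<t,t>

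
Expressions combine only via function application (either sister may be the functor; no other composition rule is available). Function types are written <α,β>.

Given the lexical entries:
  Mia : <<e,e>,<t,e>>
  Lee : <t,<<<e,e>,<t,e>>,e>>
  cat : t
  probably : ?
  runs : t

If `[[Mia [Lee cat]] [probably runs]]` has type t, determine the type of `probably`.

<t,<e,t>>

[[Mia [Lee cat]] [probably runs]] is required to be t. [Mia [Lee cat]] : e cannot yield t as functor, so [probably runs] : <e,t>.
[probably runs] is required to be <e,t>. runs : t cannot yield <e,t> as functor, so probably : <t,<e,t>>.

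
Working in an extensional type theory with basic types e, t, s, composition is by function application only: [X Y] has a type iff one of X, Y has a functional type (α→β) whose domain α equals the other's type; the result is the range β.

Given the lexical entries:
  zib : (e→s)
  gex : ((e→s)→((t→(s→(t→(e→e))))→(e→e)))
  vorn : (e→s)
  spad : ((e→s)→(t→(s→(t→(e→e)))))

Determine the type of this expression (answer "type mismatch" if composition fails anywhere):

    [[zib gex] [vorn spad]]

(e→e)

[zib gex]: functor gex : ((e→s)→((t→(s→(t→(e→e))))→(e→e))), argument zib : (e→s); result ((t→(s→(t→(e→e))))→(e→e)).
[vorn spad]: functor spad : ((e→s)→(t→(s→(t→(e→e))))), argument vorn : (e→s); result (t→(s→(t→(e→e)))).
[[zib gex] [vorn spad]]: functor [zib gex] : ((t→(s→(t→(e→e))))→(e→e)), argument [vorn spad] : (t→(s→(t→(e→e)))); result (e→e).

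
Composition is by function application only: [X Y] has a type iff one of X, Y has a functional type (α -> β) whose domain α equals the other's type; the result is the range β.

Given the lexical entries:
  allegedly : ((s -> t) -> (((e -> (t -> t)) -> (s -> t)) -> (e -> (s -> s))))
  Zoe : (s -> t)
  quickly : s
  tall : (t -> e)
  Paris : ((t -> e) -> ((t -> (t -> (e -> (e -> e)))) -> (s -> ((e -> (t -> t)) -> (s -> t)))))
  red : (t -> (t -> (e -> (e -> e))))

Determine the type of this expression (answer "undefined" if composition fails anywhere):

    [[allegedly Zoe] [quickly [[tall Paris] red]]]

[allegedly Zoe]: allegedly is ((s -> t) -> (((e -> (t -> t)) -> (s -> t)) -> (e -> (s -> s)))), Zoe is (s -> t); result (((e -> (t -> t)) -> (s -> t)) -> (e -> (s -> s))).
[tall Paris]: Paris is ((t -> e) -> ((t -> (t -> (e -> (e -> e)))) -> (s -> ((e -> (t -> t)) -> (s -> t))))), tall is (t -> e); result ((t -> (t -> (e -> (e -> e)))) -> (s -> ((e -> (t -> t)) -> (s -> t)))).
[[tall Paris] red]: [tall Paris] is ((t -> (t -> (e -> (e -> e)))) -> (s -> ((e -> (t -> t)) -> (s -> t)))), red is (t -> (t -> (e -> (e -> e)))); result (s -> ((e -> (t -> t)) -> (s -> t))).
[quickly [[tall Paris] red]]: [[tall Paris] red] is (s -> ((e -> (t -> t)) -> (s -> t))), quickly is s; result ((e -> (t -> t)) -> (s -> t)).
[[allegedly Zoe] [quickly [[tall Paris] red]]]: [allegedly Zoe] is (((e -> (t -> t)) -> (s -> t)) -> (e -> (s -> s))), [quickly [[tall Paris] red]] is ((e -> (t -> t)) -> (s -> t)); result (e -> (s -> s)).

(e -> (s -> s))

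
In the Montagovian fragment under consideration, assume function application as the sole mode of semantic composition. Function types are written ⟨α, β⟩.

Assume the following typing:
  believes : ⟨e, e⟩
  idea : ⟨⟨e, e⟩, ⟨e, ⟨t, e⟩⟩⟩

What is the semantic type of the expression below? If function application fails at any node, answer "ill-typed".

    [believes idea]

⟨e, ⟨t, e⟩⟩

[believes idea] — idea of type ⟨⟨e, e⟩, ⟨e, ⟨t, e⟩⟩⟩ combines with believes of type ⟨e, e⟩: type ⟨e, ⟨t, e⟩⟩.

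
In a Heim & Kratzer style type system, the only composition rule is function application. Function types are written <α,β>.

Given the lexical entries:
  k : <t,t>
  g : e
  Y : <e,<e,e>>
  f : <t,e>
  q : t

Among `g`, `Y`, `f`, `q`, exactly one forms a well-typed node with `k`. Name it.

q

g : e — neither side's domain matches the other.
Y : <e,<e,e>> — neither side's domain matches the other.
f : <t,e> — neither side's domain matches the other.
q — combines: k : <t,t> takes q : t as argument, giving t.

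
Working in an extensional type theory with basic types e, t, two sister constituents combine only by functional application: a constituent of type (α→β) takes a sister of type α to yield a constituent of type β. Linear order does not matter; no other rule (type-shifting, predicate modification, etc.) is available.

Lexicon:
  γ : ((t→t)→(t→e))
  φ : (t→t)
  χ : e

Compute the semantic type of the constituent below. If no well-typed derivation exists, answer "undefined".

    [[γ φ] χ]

At [γ φ], γ : ((t→t)→(t→e)) takes φ : (t→t), giving (t→e).
[[γ φ] χ]: (t→e) and e cannot combine by function application — type clash.

undefined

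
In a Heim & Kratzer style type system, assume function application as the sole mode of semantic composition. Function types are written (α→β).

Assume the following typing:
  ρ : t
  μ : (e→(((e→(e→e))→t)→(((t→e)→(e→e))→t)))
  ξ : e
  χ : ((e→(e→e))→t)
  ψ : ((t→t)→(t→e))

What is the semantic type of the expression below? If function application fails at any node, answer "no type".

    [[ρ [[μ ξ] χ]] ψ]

no type

At [μ ξ], μ : (e→(((e→(e→e))→t)→(((t→e)→(e→e))→t))) takes ξ : e, giving (((e→(e→e))→t)→(((t→e)→(e→e))→t)).
At [[μ ξ] χ], [μ ξ] : (((e→(e→e))→t)→(((t→e)→(e→e))→t)) takes χ : ((e→(e→e))→t), giving (((t→e)→(e→e))→t).
At [ρ [[μ ξ] χ]]: neither t nor (((t→e)→(e→e))→t) can take the other as argument; the node is ill-typed.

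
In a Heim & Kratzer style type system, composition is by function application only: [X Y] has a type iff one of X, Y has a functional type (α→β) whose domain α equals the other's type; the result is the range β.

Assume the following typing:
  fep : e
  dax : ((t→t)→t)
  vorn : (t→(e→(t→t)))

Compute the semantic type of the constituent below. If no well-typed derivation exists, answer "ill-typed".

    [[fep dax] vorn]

At [fep dax]: neither e nor ((t→t)→t) can take the other as argument; the node is ill-typed.

ill-typed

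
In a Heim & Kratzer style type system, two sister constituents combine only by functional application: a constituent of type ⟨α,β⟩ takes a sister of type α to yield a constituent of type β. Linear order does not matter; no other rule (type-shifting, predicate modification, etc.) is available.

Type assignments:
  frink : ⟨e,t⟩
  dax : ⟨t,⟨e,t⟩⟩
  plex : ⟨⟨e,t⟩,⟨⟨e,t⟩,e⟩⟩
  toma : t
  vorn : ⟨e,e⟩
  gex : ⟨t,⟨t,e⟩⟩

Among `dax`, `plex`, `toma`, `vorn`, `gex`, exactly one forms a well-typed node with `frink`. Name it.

dax : ⟨t,⟨e,t⟩⟩ — no; frink wants e, and dax wants t.
plex — combines: plex : ⟨⟨e,t⟩,⟨⟨e,t⟩,e⟩⟩ takes frink : ⟨e,t⟩ as argument, giving ⟨⟨e,t⟩,e⟩.
toma : t — no; frink wants e, and toma wants nothing (atomic).
vorn : ⟨e,e⟩ — no; frink wants e, and vorn wants e.
gex : ⟨t,⟨t,e⟩⟩ — no; frink wants e, and gex wants t.

plex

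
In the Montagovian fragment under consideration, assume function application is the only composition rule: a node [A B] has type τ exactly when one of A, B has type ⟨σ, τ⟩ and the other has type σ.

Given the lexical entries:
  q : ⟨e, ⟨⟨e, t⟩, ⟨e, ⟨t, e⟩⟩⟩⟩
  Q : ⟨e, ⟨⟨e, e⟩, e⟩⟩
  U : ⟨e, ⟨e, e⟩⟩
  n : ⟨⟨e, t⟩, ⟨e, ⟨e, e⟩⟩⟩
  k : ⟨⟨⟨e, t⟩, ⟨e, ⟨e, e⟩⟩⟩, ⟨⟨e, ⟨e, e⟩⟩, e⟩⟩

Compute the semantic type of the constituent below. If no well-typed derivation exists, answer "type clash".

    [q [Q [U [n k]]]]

type clash

At [n k], k : ⟨⟨⟨e, t⟩, ⟨e, ⟨e, e⟩⟩⟩, ⟨⟨e, ⟨e, e⟩⟩, e⟩⟩ takes n : ⟨⟨e, t⟩, ⟨e, ⟨e, e⟩⟩⟩, giving ⟨⟨e, ⟨e, e⟩⟩, e⟩.
At [U [n k]], [n k] : ⟨⟨e, ⟨e, e⟩⟩, e⟩ takes U : ⟨e, ⟨e, e⟩⟩, giving e.
At [Q [U [n k]]], Q : ⟨e, ⟨⟨e, e⟩, e⟩⟩ takes [U [n k]] : e, giving ⟨⟨e, e⟩, e⟩.
At [q [Q [U [n k]]]]: neither ⟨e, ⟨⟨e, t⟩, ⟨e, ⟨t, e⟩⟩⟩⟩ nor ⟨⟨e, e⟩, e⟩ can take the other as argument; the node is ill-typed.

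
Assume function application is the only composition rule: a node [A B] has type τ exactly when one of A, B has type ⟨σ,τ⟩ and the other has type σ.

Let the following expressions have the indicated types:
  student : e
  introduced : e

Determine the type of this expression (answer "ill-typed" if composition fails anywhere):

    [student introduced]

At [student introduced]: neither e nor e can take the other as argument; the node is ill-typed.

ill-typed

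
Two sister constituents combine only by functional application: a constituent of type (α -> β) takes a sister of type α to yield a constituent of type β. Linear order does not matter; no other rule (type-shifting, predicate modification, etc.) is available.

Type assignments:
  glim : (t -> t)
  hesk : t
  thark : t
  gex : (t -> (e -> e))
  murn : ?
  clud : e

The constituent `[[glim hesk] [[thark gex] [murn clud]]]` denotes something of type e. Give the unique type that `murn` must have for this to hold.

(e -> ((e -> e) -> (t -> e)))

[[glim hesk] [[thark gex] [murn clud]]] is required to be e. [glim hesk] : t cannot yield e as functor, so [[thark gex] [murn clud]] : (t -> e).
[[thark gex] [murn clud]] is required to be (t -> e). [thark gex] : (e -> e) cannot yield (t -> e) as functor, so [murn clud] : ((e -> e) -> (t -> e)).
[murn clud] is required to be ((e -> e) -> (t -> e)). clud : e cannot yield ((e -> e) -> (t -> e)) as functor, so murn : (e -> ((e -> e) -> (t -> e))).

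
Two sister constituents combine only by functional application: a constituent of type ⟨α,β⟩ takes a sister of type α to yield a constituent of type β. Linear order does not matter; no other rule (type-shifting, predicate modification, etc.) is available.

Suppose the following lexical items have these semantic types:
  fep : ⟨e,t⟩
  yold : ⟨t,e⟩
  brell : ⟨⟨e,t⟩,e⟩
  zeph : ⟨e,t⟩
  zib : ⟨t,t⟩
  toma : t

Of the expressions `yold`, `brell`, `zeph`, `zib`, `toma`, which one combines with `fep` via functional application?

brell

yold : ⟨t,e⟩ — no; fep wants e, and yold wants t.
brell — combines: brell : ⟨⟨e,t⟩,e⟩ takes fep : ⟨e,t⟩ as argument, giving e.
zeph : ⟨e,t⟩ — no; fep wants e, and zeph wants e.
zib : ⟨t,t⟩ — no; fep wants e, and zib wants t.
toma : t — no; fep wants e, and toma wants nothing (atomic).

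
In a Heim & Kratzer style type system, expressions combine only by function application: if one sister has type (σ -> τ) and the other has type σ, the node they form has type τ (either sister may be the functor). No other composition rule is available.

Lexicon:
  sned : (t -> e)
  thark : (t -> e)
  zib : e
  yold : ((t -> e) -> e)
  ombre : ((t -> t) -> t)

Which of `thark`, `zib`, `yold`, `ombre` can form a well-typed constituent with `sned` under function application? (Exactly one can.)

thark : (t -> e) — neither side's domain matches the other.
zib : e — neither side's domain matches the other.
yold — combines: yold : ((t -> e) -> e) takes sned : (t -> e) as argument, giving e.
ombre : ((t -> t) -> t) — neither side's domain matches the other.

yold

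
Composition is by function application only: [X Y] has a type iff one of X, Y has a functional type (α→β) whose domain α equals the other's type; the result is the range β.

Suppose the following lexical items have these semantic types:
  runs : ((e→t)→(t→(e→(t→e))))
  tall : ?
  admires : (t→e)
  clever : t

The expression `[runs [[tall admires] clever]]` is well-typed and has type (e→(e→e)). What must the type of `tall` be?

At [runs [[tall admires] clever]] (required: (e→(e→e))): runs is ((e→t)→(t→(e→(t→e)))), which is not a function with range (e→(e→e)); hence [[tall admires] clever] is the functor — type (((e→t)→(t→(e→(t→e))))→(e→(e→e))).
At [[tall admires] clever] (required: (((e→t)→(t→(e→(t→e))))→(e→(e→e)))): clever is t, which is not a function with range (((e→t)→(t→(e→(t→e))))→(e→(e→e))); hence [tall admires] is the functor — type (t→(((e→t)→(t→(e→(t→e))))→(e→(e→e)))).
At [tall admires] (required: (t→(((e→t)→(t→(e→(t→e))))→(e→(e→e))))): admires is (t→e), which is not a function with range (t→(((e→t)→(t→(e→(t→e))))→(e→(e→e)))); hence tall is the functor — type ((t→e)→(t→(((e→t)→(t→(e→(t→e))))→(e→(e→e))))).

((t→e)→(t→(((e→t)→(t→(e→(t→e))))→(e→(e→e)))))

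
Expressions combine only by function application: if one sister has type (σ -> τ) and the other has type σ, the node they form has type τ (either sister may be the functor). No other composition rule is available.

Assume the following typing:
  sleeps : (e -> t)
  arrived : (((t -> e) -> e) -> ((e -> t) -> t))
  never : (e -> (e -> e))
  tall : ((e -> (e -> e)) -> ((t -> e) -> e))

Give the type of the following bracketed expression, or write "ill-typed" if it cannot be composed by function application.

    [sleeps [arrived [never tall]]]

t

[never tall]: ((e -> (e -> e)) -> ((t -> e) -> e)) applied to (e -> (e -> e)) yields ((t -> e) -> e).
[arrived [never tall]]: (((t -> e) -> e) -> ((e -> t) -> t)) applied to ((t -> e) -> e) yields ((e -> t) -> t).
[sleeps [arrived [never tall]]]: ((e -> t) -> t) applied to (e -> t) yields t.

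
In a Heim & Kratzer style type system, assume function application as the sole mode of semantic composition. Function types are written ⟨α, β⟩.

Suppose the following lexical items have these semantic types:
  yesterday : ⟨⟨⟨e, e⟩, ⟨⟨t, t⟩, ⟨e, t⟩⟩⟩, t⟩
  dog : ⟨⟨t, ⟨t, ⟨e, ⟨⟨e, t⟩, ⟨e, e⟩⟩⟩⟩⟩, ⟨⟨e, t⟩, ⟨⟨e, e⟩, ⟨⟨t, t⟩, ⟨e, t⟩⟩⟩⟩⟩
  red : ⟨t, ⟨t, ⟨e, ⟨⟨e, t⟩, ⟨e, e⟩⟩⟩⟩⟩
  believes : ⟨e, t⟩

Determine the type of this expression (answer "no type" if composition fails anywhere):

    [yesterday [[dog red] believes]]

t

[dog red] — dog of type ⟨⟨t, ⟨t, ⟨e, ⟨⟨e, t⟩, ⟨e, e⟩⟩⟩⟩⟩, ⟨⟨e, t⟩, ⟨⟨e, e⟩, ⟨⟨t, t⟩, ⟨e, t⟩⟩⟩⟩⟩ combines with red of type ⟨t, ⟨t, ⟨e, ⟨⟨e, t⟩, ⟨e, e⟩⟩⟩⟩⟩: type ⟨⟨e, t⟩, ⟨⟨e, e⟩, ⟨⟨t, t⟩, ⟨e, t⟩⟩⟩⟩.
[[dog red] believes] — [dog red] of type ⟨⟨e, t⟩, ⟨⟨e, e⟩, ⟨⟨t, t⟩, ⟨e, t⟩⟩⟩⟩ combines with believes of type ⟨e, t⟩: type ⟨⟨e, e⟩, ⟨⟨t, t⟩, ⟨e, t⟩⟩⟩.
[yesterday [[dog red] believes]] — yesterday of type ⟨⟨⟨e, e⟩, ⟨⟨t, t⟩, ⟨e, t⟩⟩⟩, t⟩ combines with [[dog red] believes] of type ⟨⟨e, e⟩, ⟨⟨t, t⟩, ⟨e, t⟩⟩⟩: type t.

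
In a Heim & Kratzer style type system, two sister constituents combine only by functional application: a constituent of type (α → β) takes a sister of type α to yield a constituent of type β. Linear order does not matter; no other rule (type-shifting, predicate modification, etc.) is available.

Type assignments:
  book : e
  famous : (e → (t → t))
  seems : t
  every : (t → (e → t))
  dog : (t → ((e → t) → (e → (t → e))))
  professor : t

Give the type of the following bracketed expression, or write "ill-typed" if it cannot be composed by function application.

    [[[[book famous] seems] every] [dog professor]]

(e → (t → e))

[book famous] — famous of type (e → (t → t)) combines with book of type e: type (t → t).
[[book famous] seems] — [book famous] of type (t → t) combines with seems of type t: type t.
[[[book famous] seems] every] — every of type (t → (e → t)) combines with [[book famous] seems] of type t: type (e → t).
[dog professor] — dog of type (t → ((e → t) → (e → (t → e)))) combines with professor of type t: type ((e → t) → (e → (t → e))).
[[[[book famous] seems] every] [dog professor]] — [dog professor] of type ((e → t) → (e → (t → e))) combines with [[[book famous] seems] every] of type (e → t): type (e → (t → e)).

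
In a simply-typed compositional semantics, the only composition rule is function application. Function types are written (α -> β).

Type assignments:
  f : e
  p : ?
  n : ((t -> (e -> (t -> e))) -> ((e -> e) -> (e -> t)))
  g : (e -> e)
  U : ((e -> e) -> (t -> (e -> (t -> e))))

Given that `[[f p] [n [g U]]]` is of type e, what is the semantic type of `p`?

For [[f p] [n [g U]]] to have type e with [n [g U]] of type ((e -> e) -> (e -> t)), [f p] must be the function: [f p] : (((e -> e) -> (e -> t)) -> e).
For [f p] to have type (((e -> e) -> (e -> t)) -> e) with f of type e, p must be the function: p : (e -> (((e -> e) -> (e -> t)) -> e)).

(e -> (((e -> e) -> (e -> t)) -> e))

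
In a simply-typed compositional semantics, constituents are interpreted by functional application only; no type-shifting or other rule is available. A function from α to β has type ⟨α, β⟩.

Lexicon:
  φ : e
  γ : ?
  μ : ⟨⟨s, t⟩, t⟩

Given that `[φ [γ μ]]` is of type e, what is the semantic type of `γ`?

⟨⟨⟨s, t⟩, t⟩, ⟨e, e⟩⟩

At [φ [γ μ]] (required: e): φ is e, which is not a function with range e; hence [γ μ] is the functor — type ⟨e, e⟩.
At [γ μ] (required: ⟨e, e⟩): μ is ⟨⟨s, t⟩, t⟩, which is not a function with range ⟨e, e⟩; hence γ is the functor — type ⟨⟨⟨s, t⟩, t⟩, ⟨e, e⟩⟩.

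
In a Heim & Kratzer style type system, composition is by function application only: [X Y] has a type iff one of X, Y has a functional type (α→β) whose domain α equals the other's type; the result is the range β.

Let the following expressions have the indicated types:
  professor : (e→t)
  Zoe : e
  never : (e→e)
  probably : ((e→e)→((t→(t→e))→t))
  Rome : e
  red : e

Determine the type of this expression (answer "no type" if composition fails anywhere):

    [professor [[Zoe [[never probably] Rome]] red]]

no type

At [never probably], probably : ((e→e)→((t→(t→e))→t)) takes never : (e→e), giving ((t→(t→e))→t).
[[never probably] Rome]: ((t→(t→e))→t) and e cannot combine by function application — type clash.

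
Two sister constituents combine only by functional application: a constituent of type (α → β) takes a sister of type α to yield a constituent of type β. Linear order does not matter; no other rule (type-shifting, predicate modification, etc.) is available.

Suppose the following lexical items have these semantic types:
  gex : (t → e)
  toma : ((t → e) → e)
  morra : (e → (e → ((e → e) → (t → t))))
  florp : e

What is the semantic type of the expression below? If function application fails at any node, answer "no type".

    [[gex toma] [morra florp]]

[gex toma]: toma is ((t → e) → e), gex is (t → e); result e.
[morra florp]: morra is (e → (e → ((e → e) → (t → t)))), florp is e; result (e → ((e → e) → (t → t))).
[[gex toma] [morra florp]]: [morra florp] is (e → ((e → e) → (t → t))), [gex toma] is e; result ((e → e) → (t → t)).

((e → e) → (t → t))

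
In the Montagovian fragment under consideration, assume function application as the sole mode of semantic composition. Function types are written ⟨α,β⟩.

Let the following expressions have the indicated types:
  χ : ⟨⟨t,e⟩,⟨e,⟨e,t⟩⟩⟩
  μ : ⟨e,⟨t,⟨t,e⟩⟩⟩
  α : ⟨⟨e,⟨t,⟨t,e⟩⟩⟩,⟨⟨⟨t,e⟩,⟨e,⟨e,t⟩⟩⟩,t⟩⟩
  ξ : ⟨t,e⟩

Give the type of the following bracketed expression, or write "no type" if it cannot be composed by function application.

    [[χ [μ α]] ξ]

[μ α]: ⟨⟨e,⟨t,⟨t,e⟩⟩⟩,⟨⟨⟨t,e⟩,⟨e,⟨e,t⟩⟩⟩,t⟩⟩ applied to ⟨e,⟨t,⟨t,e⟩⟩⟩ yields ⟨⟨⟨t,e⟩,⟨e,⟨e,t⟩⟩⟩,t⟩.
[χ [μ α]]: ⟨⟨⟨t,e⟩,⟨e,⟨e,t⟩⟩⟩,t⟩ applied to ⟨⟨t,e⟩,⟨e,⟨e,t⟩⟩⟩ yields t.
[[χ [μ α]] ξ]: ⟨t,e⟩ applied to t yields e.

e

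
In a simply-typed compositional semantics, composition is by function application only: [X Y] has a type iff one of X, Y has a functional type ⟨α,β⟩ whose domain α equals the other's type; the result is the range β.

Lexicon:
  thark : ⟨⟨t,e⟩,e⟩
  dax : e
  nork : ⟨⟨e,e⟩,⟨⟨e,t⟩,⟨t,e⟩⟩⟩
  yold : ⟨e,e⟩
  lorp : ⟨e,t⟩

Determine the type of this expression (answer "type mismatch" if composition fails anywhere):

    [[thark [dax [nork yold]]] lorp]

type mismatch

[nork yold]: ⟨⟨e,e⟩,⟨⟨e,t⟩,⟨t,e⟩⟩⟩ applied to ⟨e,e⟩ yields ⟨⟨e,t⟩,⟨t,e⟩⟩.
[dax [nork yold]]: e with ⟨⟨e,t⟩,⟨t,e⟩⟩ — neither is a function whose domain matches the other; composition fails here.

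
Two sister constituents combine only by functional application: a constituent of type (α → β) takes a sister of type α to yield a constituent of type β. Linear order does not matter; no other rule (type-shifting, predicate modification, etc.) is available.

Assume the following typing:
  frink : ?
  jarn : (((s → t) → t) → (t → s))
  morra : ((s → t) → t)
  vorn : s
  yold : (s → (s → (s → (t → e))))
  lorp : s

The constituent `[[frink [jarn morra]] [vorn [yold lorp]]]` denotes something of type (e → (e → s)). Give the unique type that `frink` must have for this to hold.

((t → s) → ((s → (t → e)) → (e → (e → s))))

[[frink [jarn morra]] [vorn [yold lorp]]] must have type (e → (e → s)). The sister [vorn [yold lorp]] has type (s → (t → e)); that is not a function onto (e → (e → s)), so [frink [jarn morra]] must be the functor, of type ((s → (t → e)) → (e → (e → s))).
[frink [jarn morra]] must have type ((s → (t → e)) → (e → (e → s))). The sister [jarn morra] has type (t → s); that is not a function onto ((s → (t → e)) → (e → (e → s))), so frink must be the functor, of type ((t → s) → ((s → (t → e)) → (e → (e → s)))).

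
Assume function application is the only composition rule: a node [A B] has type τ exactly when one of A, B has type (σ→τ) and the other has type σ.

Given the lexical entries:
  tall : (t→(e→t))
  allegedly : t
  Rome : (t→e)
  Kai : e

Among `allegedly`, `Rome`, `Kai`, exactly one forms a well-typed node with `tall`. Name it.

allegedly — combines: tall : (t→(e→t)) takes allegedly : t as argument, giving (e→t).
Rome : (t→e) — does not combine with tall.
Kai : e — does not combine with tall.

allegedly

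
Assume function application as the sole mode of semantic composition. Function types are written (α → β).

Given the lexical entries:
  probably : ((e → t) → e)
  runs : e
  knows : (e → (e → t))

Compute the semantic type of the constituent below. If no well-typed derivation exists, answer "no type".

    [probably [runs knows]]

At [runs knows], knows : (e → (e → t)) takes runs : e, giving (e → t).
At [probably [runs knows]], probably : ((e → t) → e) takes [runs knows] : (e → t), giving e.

e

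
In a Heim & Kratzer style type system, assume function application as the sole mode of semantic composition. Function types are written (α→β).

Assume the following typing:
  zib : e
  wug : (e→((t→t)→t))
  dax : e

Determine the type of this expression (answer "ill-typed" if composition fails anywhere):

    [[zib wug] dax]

[zib wug]: functor wug : (e→((t→t)→t)), argument zib : e; result ((t→t)→t).
[[zib wug] dax]: ((t→t)→t) and e cannot combine by function application — type clash.

ill-typed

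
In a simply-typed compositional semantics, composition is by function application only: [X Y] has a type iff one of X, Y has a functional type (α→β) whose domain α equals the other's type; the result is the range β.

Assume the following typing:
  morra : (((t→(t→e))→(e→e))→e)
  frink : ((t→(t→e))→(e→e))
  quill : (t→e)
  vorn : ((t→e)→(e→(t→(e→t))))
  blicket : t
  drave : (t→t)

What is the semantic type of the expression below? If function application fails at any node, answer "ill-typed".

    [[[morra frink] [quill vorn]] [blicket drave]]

[morra frink]: functor morra : (((t→(t→e))→(e→e))→e), argument frink : ((t→(t→e))→(e→e)); result e.
[quill vorn]: functor vorn : ((t→e)→(e→(t→(e→t)))), argument quill : (t→e); result (e→(t→(e→t))).
[[morra frink] [quill vorn]]: functor [quill vorn] : (e→(t→(e→t))), argument [morra frink] : e; result (t→(e→t)).
[blicket drave]: functor drave : (t→t), argument blicket : t; result t.
[[[morra frink] [quill vorn]] [blicket drave]]: functor [[morra frink] [quill vorn]] : (t→(e→t)), argument [blicket drave] : t; result (e→t).

(e→t)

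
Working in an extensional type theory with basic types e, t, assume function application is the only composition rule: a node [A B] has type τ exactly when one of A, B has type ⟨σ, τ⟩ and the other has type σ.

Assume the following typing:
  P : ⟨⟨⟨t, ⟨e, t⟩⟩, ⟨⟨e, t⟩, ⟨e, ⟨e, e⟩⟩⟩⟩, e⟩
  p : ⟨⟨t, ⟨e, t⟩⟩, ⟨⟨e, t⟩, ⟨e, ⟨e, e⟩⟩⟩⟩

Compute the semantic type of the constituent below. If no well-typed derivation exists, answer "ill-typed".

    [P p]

At [P p], P : ⟨⟨⟨t, ⟨e, t⟩⟩, ⟨⟨e, t⟩, ⟨e, ⟨e, e⟩⟩⟩⟩, e⟩ takes p : ⟨⟨t, ⟨e, t⟩⟩, ⟨⟨e, t⟩, ⟨e, ⟨e, e⟩⟩⟩⟩, giving e.

e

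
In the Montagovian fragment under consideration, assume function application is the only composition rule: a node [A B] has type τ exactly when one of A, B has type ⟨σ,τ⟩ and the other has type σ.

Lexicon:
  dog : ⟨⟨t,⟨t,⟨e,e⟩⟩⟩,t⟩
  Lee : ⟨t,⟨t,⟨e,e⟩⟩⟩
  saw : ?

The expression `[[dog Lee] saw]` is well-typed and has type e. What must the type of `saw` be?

[[dog Lee] saw] is required to be e. [dog Lee] : t cannot yield e as functor, so saw : ⟨t,e⟩.

⟨t,e⟩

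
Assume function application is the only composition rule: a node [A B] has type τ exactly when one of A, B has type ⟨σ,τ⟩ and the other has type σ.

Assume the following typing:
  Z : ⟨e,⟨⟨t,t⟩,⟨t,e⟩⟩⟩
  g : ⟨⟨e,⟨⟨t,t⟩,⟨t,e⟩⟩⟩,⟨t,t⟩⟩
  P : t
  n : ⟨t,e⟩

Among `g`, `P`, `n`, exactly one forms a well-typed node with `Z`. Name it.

g

g — combines: g : ⟨⟨e,⟨⟨t,t⟩,⟨t,e⟩⟩⟩,⟨t,t⟩⟩ takes Z : ⟨e,⟨⟨t,t⟩,⟨t,e⟩⟩⟩ as argument, giving ⟨t,t⟩.
P : t — does not combine with Z.
n : ⟨t,e⟩ — does not combine with Z.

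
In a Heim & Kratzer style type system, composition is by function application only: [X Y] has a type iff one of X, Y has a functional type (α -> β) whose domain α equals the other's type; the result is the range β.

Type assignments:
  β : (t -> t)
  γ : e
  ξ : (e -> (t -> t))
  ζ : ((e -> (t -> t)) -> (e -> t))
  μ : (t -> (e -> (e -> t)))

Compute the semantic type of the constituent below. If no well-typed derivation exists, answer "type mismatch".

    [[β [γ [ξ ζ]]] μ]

(e -> (e -> t))

[ξ ζ]: functor ζ : ((e -> (t -> t)) -> (e -> t)), argument ξ : (e -> (t -> t)); result (e -> t).
[γ [ξ ζ]]: functor [ξ ζ] : (e -> t), argument γ : e; result t.
[β [γ [ξ ζ]]]: functor β : (t -> t), argument [γ [ξ ζ]] : t; result t.
[[β [γ [ξ ζ]]] μ]: functor μ : (t -> (e -> (e -> t))), argument [β [γ [ξ ζ]]] : t; result (e -> (e -> t)).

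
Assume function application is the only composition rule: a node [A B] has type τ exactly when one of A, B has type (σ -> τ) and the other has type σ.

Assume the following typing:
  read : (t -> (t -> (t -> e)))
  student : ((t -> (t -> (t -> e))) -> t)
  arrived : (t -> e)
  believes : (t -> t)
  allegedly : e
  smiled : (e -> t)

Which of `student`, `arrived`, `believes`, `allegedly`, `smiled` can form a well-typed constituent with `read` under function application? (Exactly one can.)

student — combines: student : ((t -> (t -> (t -> e))) -> t) takes read : (t -> (t -> (t -> e))) as argument, giving t.
arrived : (t -> e) — read needs t; arrived needs t; neither fits.
believes : (t -> t) — read needs t; believes needs t; neither fits.
allegedly : e — read needs t; allegedly needs nothing (atomic); neither fits.
smiled : (e -> t) — read needs t; smiled needs e; neither fits.

student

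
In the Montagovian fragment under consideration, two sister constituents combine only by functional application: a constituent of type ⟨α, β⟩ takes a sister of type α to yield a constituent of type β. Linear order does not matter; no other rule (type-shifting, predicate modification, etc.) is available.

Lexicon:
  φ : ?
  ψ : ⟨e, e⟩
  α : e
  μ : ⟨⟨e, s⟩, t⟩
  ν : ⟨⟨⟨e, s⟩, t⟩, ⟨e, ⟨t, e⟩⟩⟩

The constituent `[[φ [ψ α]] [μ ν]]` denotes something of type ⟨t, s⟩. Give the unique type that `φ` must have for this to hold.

⟨e, ⟨⟨e, ⟨t, e⟩⟩, ⟨t, s⟩⟩⟩

For [[φ [ψ α]] [μ ν]] to have type ⟨t, s⟩ with [μ ν] of type ⟨e, ⟨t, e⟩⟩, [φ [ψ α]] must be the function: [φ [ψ α]] : ⟨⟨e, ⟨t, e⟩⟩, ⟨t, s⟩⟩.
For [φ [ψ α]] to have type ⟨⟨e, ⟨t, e⟩⟩, ⟨t, s⟩⟩ with [ψ α] of type e, φ must be the function: φ : ⟨e, ⟨⟨e, ⟨t, e⟩⟩, ⟨t, s⟩⟩⟩.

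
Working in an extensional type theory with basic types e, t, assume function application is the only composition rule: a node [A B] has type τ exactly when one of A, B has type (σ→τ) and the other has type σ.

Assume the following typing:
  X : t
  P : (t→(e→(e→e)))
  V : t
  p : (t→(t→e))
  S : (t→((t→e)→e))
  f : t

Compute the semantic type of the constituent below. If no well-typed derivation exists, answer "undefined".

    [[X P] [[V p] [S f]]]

At [X P], P : (t→(e→(e→e))) takes X : t, giving (e→(e→e)).
At [V p], p : (t→(t→e)) takes V : t, giving (t→e).
At [S f], S : (t→((t→e)→e)) takes f : t, giving ((t→e)→e).
At [[V p] [S f]], [S f] : ((t→e)→e) takes [V p] : (t→e), giving e.
At [[X P] [[V p] [S f]]], [X P] : (e→(e→e)) takes [[V p] [S f]] : e, giving (e→e).

(e→e)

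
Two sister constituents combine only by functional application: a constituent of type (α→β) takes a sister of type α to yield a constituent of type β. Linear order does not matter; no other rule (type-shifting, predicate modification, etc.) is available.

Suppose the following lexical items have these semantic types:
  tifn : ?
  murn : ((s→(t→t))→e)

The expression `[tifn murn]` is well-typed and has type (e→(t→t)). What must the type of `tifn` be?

For [tifn murn] to have type (e→(t→t)) with murn of type ((s→(t→t))→e), tifn must be the function: tifn : (((s→(t→t))→e)→(e→(t→t))).

(((s→(t→t))→e)→(e→(t→t)))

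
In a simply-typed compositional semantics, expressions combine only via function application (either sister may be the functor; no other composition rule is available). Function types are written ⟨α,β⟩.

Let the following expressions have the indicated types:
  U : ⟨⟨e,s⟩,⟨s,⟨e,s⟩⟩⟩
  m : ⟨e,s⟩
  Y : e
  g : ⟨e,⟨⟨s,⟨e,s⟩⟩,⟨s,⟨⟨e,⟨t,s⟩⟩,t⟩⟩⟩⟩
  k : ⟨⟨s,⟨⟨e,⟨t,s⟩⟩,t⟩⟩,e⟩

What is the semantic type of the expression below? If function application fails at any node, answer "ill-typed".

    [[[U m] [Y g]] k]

[U m]: functor U : ⟨⟨e,s⟩,⟨s,⟨e,s⟩⟩⟩, argument m : ⟨e,s⟩; result ⟨s,⟨e,s⟩⟩.
[Y g]: functor g : ⟨e,⟨⟨s,⟨e,s⟩⟩,⟨s,⟨⟨e,⟨t,s⟩⟩,t⟩⟩⟩⟩, argument Y : e; result ⟨⟨s,⟨e,s⟩⟩,⟨s,⟨⟨e,⟨t,s⟩⟩,t⟩⟩⟩.
[[U m] [Y g]]: functor [Y g] : ⟨⟨s,⟨e,s⟩⟩,⟨s,⟨⟨e,⟨t,s⟩⟩,t⟩⟩⟩, argument [U m] : ⟨s,⟨e,s⟩⟩; result ⟨s,⟨⟨e,⟨t,s⟩⟩,t⟩⟩.
[[[U m] [Y g]] k]: functor k : ⟨⟨s,⟨⟨e,⟨t,s⟩⟩,t⟩⟩,e⟩, argument [[U m] [Y g]] : ⟨s,⟨⟨e,⟨t,s⟩⟩,t⟩⟩; result e.

e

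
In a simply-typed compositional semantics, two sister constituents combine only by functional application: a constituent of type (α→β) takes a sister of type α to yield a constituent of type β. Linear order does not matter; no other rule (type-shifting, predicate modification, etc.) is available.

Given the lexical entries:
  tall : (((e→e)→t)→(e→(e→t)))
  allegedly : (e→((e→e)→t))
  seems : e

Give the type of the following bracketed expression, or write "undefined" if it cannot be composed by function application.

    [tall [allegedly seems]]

[allegedly seems]: functor allegedly : (e→((e→e)→t)), argument seems : e; result ((e→e)→t).
[tall [allegedly seems]]: functor tall : (((e→e)→t)→(e→(e→t))), argument [allegedly seems] : ((e→e)→t); result (e→(e→t)).

(e→(e→t))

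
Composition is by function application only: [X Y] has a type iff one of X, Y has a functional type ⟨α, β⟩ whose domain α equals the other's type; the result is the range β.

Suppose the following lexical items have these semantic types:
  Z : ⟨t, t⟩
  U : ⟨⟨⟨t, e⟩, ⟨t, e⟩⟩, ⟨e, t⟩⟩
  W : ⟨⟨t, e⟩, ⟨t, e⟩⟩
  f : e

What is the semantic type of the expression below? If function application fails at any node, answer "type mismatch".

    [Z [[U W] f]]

At [U W], U : ⟨⟨⟨t, e⟩, ⟨t, e⟩⟩, ⟨e, t⟩⟩ takes W : ⟨⟨t, e⟩, ⟨t, e⟩⟩, giving ⟨e, t⟩.
At [[U W] f], [U W] : ⟨e, t⟩ takes f : e, giving t.
At [Z [[U W] f]], Z : ⟨t, t⟩ takes [[U W] f] : t, giving t.

t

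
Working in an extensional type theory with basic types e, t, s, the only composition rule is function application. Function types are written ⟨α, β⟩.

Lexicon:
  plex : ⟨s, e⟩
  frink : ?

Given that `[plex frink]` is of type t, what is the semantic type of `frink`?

⟨⟨s, e⟩, t⟩

For [plex frink] to have type t with plex of type ⟨s, e⟩, frink must be the function: frink : ⟨⟨s, e⟩, t⟩.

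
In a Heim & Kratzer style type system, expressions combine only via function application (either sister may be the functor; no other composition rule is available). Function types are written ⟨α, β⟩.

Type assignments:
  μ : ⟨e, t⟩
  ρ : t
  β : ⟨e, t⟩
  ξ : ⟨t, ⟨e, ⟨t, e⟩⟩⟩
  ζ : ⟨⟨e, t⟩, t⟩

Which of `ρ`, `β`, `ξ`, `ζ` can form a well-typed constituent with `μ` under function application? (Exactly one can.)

ρ : t — μ needs e; ρ needs nothing (atomic); neither fits.
β : ⟨e, t⟩ — μ needs e; β needs e; neither fits.
ξ : ⟨t, ⟨e, ⟨t, e⟩⟩⟩ — μ needs e; ξ needs t; neither fits.
ζ — combines: ζ : ⟨⟨e, t⟩, t⟩ takes μ : ⟨e, t⟩ as argument, giving t.

ζ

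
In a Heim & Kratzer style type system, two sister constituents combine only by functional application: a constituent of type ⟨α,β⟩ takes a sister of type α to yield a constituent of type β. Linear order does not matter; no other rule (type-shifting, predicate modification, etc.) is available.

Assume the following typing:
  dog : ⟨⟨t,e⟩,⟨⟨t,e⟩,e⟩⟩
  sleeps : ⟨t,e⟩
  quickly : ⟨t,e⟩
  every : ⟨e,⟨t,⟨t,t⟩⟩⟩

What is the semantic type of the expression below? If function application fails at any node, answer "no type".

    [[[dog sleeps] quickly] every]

⟨t,⟨t,t⟩⟩

[dog sleeps]: dog is ⟨⟨t,e⟩,⟨⟨t,e⟩,e⟩⟩, sleeps is ⟨t,e⟩; result ⟨⟨t,e⟩,e⟩.
[[dog sleeps] quickly]: [dog sleeps] is ⟨⟨t,e⟩,e⟩, quickly is ⟨t,e⟩; result e.
[[[dog sleeps] quickly] every]: every is ⟨e,⟨t,⟨t,t⟩⟩⟩, [[dog sleeps] quickly] is e; result ⟨t,⟨t,t⟩⟩.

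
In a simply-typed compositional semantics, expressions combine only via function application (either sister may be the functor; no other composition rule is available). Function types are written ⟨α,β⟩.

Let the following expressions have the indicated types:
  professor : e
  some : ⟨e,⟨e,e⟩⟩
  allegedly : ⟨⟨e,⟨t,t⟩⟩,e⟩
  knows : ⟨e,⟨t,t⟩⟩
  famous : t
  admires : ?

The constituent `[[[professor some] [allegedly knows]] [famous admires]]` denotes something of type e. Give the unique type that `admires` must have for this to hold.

⟨t,⟨e,e⟩⟩

[[[professor some] [allegedly knows]] [famous admires]] must have type e. The sister [[professor some] [allegedly knows]] has type e; that is not a function onto e, so [famous admires] must be the functor, of type ⟨e,e⟩.
[famous admires] must have type ⟨e,e⟩. The sister famous has type t; that is not a function onto ⟨e,e⟩, so admires must be the functor, of type ⟨t,⟨e,e⟩⟩.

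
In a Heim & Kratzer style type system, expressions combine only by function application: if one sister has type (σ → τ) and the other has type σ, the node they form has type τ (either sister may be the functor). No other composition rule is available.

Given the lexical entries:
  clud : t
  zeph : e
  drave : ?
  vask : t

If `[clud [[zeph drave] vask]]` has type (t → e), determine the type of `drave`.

(e → (t → (t → (t → e))))

[clud [[zeph drave] vask]] is required to be (t → e). clud : t cannot yield (t → e) as functor, so [[zeph drave] vask] : (t → (t → e)).
[[zeph drave] vask] is required to be (t → (t → e)). vask : t cannot yield (t → (t → e)) as functor, so [zeph drave] : (t → (t → (t → e))).
[zeph drave] is required to be (t → (t → (t → e))). zeph : e cannot yield (t → (t → (t → e))) as functor, so drave : (e → (t → (t → (t → e)))).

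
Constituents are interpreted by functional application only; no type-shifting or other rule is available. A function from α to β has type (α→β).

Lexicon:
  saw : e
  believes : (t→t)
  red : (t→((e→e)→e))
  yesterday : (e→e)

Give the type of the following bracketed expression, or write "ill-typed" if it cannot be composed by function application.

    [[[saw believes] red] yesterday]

[saw believes]: e and (t→t) cannot combine by function application — type clash.

ill-typed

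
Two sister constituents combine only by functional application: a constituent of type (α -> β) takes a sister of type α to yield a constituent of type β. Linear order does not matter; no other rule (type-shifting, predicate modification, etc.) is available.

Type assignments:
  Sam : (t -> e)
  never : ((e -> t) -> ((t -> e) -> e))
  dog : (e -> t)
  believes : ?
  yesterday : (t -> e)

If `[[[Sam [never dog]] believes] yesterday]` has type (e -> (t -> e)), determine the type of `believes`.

At [[[Sam [never dog]] believes] yesterday] (required: (e -> (t -> e))): yesterday is (t -> e), which is not a function with range (e -> (t -> e)); hence [[Sam [never dog]] believes] is the functor — type ((t -> e) -> (e -> (t -> e))).
At [[Sam [never dog]] believes] (required: ((t -> e) -> (e -> (t -> e)))): [Sam [never dog]] is e, which is not a function with range ((t -> e) -> (e -> (t -> e))); hence believes is the functor — type (e -> ((t -> e) -> (e -> (t -> e)))).

(e -> ((t -> e) -> (e -> (t -> e))))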